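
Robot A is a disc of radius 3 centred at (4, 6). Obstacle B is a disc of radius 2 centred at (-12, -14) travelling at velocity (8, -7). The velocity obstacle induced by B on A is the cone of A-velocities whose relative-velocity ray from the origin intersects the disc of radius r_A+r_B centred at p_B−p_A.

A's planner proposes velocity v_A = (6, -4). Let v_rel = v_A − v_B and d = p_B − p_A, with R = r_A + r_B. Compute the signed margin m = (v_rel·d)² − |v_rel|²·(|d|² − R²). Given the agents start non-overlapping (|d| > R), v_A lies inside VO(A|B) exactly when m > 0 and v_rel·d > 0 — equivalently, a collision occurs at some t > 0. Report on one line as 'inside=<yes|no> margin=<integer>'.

d = (-16, -20),  |d|² = 656;  R = 3+2 = 5,  c = 656−5² = 631
v_rel = (-2, 3),  |v_rel|² = 13;  v_rel·d = (-2)·(-16) + (3)·(-20) = -28
13·t² + 56·t + 631 = 0  ⇒  m = (-28)² − 13·631 = -7419
m = -7419 < 0,  v_rel·d = -28 < 0  ⇒  outside

inside=no margin=-7419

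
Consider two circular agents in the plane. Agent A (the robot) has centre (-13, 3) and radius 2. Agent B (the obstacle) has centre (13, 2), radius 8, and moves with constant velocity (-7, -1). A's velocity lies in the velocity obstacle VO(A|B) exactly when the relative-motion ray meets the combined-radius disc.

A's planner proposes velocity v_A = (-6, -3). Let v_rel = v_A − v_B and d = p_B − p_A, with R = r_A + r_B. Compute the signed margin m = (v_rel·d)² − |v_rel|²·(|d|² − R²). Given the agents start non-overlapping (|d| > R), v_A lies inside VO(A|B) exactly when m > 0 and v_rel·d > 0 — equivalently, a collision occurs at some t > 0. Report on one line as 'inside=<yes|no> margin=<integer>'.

d = (26, -1),  |d|² = 677;  R = 2+8 = 10,  c = 677−10² = 577
v_rel = (1, -2),  |v_rel|² = 5;  v_rel·d = (1)·(26) + (-2)·(-1) = 28
5·t² − 56·t + 577 = 0  ⇒  m = 28² − 5·577 = -2101
m = -2101 < 0,  v_rel·d = 28 > 0  ⇒  outside

inside=no margin=-2101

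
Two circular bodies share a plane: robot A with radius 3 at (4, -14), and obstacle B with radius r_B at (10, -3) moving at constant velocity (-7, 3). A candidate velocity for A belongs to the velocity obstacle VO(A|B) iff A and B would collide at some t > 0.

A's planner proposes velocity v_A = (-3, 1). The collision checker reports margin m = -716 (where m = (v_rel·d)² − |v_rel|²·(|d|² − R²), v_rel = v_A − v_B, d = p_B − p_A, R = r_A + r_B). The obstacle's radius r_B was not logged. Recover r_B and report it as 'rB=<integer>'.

m = -716
d = (6, 11);  v_rel = (4, -2),  |v_rel|² = 20
v_rel×d = (4)·(11) − (-2)·(6) = 56
since m = R²·20 − 56²:  R² = (3136 + -716) / 20 = 121
R = √121 = 11  ⇒  r_B = 11 − 3 = 8

rB=8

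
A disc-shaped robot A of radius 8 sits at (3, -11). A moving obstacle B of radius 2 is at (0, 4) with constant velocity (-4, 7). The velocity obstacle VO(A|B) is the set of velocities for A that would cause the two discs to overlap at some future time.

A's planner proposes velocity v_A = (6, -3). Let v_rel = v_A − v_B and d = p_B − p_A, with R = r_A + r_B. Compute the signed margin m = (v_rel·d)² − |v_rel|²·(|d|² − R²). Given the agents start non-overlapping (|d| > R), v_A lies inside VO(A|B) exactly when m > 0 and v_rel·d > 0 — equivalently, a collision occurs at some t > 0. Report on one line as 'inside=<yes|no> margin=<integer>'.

d = (-3, 15),  |d|² = 234;  R = 8+2 = 10,  c = 234−10² = 134
v_rel = (10, -10),  |v_rel|² = 200;  v_rel·d = (10)·(-3) + (-10)·(15) = -180
200·t² + 360·t + 134 = 0  ⇒  m = (-180)² − 200·134 = 5600
m = 5600 > 0,  v_rel·d = -180 < 0  ⇒  outside

inside=no margin=5600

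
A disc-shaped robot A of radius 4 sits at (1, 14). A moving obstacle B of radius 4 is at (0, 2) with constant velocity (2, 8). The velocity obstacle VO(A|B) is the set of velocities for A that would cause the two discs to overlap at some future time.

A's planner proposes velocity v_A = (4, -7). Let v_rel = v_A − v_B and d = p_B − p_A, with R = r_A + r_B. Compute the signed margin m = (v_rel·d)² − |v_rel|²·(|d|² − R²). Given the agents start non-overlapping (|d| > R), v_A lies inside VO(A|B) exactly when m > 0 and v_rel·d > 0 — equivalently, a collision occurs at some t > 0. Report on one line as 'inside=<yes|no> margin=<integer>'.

d = (-1, -12),  |d|² = 145;  R = 4+4 = 8,  c = 145−8² = 81
v_rel = (2, -15),  |v_rel|² = 229;  v_rel·d = (2)·(-1) + (-15)·(-12) = 178
229·t² − 356·t + 81 = 0  ⇒  m = 178² − 229·81 = 13135
m = 13135 > 0,  v_rel·d = 178 > 0  ⇒  inside

inside=yes margin=13135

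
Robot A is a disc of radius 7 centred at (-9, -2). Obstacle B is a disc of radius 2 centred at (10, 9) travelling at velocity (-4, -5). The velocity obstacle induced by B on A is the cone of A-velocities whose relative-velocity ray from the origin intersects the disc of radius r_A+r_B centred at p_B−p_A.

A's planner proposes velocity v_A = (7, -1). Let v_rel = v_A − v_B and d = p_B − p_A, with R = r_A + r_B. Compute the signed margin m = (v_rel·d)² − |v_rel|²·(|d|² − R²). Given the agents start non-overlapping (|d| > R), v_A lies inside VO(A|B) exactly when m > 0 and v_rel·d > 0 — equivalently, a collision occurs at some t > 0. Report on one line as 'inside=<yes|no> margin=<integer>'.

d = (19, 11),  |d|² = 482;  R = 7+2 = 9,  c = 482−9² = 401
v_rel = (11, 4),  |v_rel|² = 137;  v_rel·d = (11)·(19) + (4)·(11) = 253
137·t² − 506·t + 401 = 0  ⇒  m = 253² − 137·401 = 9072
m = 9072 > 0,  v_rel·d = 253 > 0  ⇒  inside

inside=yes margin=9072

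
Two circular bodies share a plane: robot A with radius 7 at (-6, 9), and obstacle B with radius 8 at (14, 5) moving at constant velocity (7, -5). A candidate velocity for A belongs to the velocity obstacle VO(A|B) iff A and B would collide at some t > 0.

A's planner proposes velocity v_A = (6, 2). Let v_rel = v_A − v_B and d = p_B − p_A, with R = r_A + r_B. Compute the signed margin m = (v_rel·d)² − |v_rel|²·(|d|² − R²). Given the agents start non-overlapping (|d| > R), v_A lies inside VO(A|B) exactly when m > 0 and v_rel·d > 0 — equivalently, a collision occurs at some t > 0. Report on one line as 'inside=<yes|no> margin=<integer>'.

d = (20, -4),  |d|² = 416;  R = 7+8 = 15,  c = 416−15² = 191
v_rel = (-1, 7),  |v_rel|² = 50;  v_rel·d = (-1)·(20) + (7)·(-4) = -48
50·t² + 96·t + 191 = 0  ⇒  m = (-48)² − 50·191 = -7246
m = -7246 < 0,  v_rel·d = -48 < 0  ⇒  outside

inside=no margin=-7246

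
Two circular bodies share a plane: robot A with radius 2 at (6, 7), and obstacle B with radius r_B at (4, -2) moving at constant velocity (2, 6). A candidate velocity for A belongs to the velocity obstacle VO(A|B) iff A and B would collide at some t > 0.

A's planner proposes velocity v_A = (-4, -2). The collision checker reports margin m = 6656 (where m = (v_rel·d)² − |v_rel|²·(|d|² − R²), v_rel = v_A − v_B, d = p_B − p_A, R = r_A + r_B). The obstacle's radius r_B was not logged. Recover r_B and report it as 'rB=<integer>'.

m = 6656
d = (-2, -9);  v_rel = (-6, -8),  |v_rel|² = 100
v_rel×d = (-6)·(-9) − (-8)·(-2) = 38
since m = R²·100 − 38²:  R² = (1444 + 6656) / 100 = 81
R = √81 = 9  ⇒  r_B = 9 − 2 = 7

rB=7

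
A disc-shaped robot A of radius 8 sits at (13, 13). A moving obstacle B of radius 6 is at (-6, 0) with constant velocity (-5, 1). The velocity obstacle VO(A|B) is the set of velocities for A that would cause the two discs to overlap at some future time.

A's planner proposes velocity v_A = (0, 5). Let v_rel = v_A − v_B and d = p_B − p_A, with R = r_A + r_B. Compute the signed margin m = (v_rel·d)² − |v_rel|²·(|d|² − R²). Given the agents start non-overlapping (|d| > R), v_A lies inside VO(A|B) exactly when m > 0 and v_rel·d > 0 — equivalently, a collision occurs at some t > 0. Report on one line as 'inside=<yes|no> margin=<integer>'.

d = (-19, -13),  |d|² = 530;  R = 8+6 = 14,  c = 530−14² = 334
v_rel = (5, 4),  |v_rel|² = 41;  v_rel·d = (5)·(-19) + (4)·(-13) = -147
41·t² + 294·t + 334 = 0  ⇒  m = (-147)² − 41·334 = 7915
m = 7915 > 0,  v_rel·d = -147 < 0  ⇒  outside

inside=no margin=7915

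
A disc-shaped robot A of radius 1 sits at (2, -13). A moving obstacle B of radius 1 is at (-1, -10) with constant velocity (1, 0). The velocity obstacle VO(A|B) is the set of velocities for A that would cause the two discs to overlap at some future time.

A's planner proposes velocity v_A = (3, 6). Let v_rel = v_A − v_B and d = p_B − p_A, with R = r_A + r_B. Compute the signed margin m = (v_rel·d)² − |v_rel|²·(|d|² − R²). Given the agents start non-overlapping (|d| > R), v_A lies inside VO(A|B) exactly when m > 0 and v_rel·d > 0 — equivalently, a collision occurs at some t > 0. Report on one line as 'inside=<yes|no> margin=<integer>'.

d = (-3, 3),  |d|² = 18;  R = 1+1 = 2,  c = 18−2² = 14
v_rel = (2, 6),  |v_rel|² = 40;  v_rel·d = (2)·(-3) + (6)·(3) = 12
40·t² − 24·t + 14 = 0  ⇒  m = 12² − 40·14 = -416
m = -416 < 0,  v_rel·d = 12 > 0  ⇒  outside

inside=no margin=-416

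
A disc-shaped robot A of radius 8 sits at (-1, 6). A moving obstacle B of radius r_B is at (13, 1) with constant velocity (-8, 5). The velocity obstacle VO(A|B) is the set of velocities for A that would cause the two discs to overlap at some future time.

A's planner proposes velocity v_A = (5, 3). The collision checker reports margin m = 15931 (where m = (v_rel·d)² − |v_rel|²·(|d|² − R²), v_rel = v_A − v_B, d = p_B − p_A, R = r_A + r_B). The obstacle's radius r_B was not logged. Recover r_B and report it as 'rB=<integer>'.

m = 15931
d = (14, -5);  v_rel = (13, -2),  |v_rel|² = 173
v_rel×d = (13)·(-5) − (-2)·(14) = -37
since m = R²·173 − (-37)²:  R² = (1369 + 15931) / 173 = 100
R = √100 = 10  ⇒  r_B = 10 − 8 = 2

rB=2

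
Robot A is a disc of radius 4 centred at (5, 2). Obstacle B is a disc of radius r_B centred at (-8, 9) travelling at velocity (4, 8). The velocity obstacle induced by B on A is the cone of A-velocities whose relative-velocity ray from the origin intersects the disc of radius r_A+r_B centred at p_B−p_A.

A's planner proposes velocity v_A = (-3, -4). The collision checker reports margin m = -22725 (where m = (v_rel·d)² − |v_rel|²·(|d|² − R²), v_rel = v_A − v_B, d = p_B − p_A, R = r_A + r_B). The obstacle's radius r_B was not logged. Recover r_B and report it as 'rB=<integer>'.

m = -22725
d = (-13, 7);  v_rel = (-7, -12),  |v_rel|² = 193
v_rel×d = (-7)·(7) − (-12)·(-13) = -205
since m = R²·193 − (-205)²:  R² = (42025 + -22725) / 193 = 100
R = √100 = 10  ⇒  r_B = 10 − 4 = 6

rB=6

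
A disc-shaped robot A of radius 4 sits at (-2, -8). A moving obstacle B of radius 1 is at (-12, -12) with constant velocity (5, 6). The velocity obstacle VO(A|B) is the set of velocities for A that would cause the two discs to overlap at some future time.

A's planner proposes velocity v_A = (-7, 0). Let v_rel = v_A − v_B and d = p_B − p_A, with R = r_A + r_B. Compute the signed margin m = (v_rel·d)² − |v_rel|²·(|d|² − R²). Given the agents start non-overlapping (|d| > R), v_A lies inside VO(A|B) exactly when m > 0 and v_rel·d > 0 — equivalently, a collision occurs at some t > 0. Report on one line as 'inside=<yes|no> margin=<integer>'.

d = (-10, -4),  |d|² = 116;  R = 4+1 = 5,  c = 116−5² = 91
v_rel = (-12, -6),  |v_rel|² = 180;  v_rel·d = (-12)·(-10) + (-6)·(-4) = 144
180·t² − 288·t + 91 = 0  ⇒  m = 144² − 180·91 = 4356
m = 4356 > 0,  v_rel·d = 144 > 0  ⇒  inside

inside=yes margin=4356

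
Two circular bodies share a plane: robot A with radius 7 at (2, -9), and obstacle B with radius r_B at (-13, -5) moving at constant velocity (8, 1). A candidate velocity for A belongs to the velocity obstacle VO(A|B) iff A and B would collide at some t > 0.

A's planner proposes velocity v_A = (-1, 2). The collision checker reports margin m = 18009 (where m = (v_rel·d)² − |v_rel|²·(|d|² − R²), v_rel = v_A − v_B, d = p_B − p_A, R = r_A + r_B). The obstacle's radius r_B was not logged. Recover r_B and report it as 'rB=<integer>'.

m = 18009
d = (-15, 4);  v_rel = (-9, 1),  |v_rel|² = 82
v_rel×d = (-9)·(4) − (1)·(-15) = -21
since m = R²·82 − (-21)²:  R² = (441 + 18009) / 82 = 225
R = √225 = 15  ⇒  r_B = 15 − 7 = 8

rB=8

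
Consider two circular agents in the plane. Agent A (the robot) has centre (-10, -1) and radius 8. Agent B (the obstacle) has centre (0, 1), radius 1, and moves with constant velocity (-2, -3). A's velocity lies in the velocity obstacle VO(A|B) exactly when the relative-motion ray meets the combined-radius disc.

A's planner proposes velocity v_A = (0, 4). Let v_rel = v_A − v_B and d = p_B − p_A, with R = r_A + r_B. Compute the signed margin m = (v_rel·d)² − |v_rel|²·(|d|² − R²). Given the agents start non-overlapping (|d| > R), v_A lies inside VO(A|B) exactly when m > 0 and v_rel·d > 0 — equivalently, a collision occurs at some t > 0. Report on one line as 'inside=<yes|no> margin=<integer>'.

d = (10, 2),  |d|² = 104;  R = 8+1 = 9,  c = 104−9² = 23
v_rel = (2, 7),  |v_rel|² = 53;  v_rel·d = (2)·(10) + (7)·(2) = 34
53·t² − 68·t + 23 = 0  ⇒  m = 34² − 53·23 = -63
m = -63 < 0,  v_rel·d = 34 > 0  ⇒  outside

inside=no margin=-63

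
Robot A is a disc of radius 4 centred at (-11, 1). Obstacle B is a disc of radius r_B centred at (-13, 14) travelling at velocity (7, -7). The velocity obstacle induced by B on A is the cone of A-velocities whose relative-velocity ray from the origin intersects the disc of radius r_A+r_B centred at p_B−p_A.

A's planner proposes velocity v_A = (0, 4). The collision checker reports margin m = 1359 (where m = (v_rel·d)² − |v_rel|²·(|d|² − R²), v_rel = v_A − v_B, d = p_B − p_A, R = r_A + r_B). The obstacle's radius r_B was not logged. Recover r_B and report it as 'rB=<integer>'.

m = 1359
d = (-2, 13);  v_rel = (-7, 11),  |v_rel|² = 170
v_rel×d = (-7)·(13) − (11)·(-2) = -69
since m = R²·170 − (-69)²:  R² = (4761 + 1359) / 170 = 36
R = √36 = 6  ⇒  r_B = 6 − 4 = 2

rB=2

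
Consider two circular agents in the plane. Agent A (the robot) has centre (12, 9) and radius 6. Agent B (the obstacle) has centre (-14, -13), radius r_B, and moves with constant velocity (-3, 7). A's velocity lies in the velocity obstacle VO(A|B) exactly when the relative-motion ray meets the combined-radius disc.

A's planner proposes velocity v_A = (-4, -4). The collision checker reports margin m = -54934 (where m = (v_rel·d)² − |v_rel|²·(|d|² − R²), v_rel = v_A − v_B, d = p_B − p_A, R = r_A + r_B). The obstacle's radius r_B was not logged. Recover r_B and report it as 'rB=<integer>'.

m = -54934
d = (-26, -22);  v_rel = (-1, -11),  |v_rel|² = 122
v_rel×d = (-1)·(-22) − (-11)·(-26) = -264
since m = R²·122 − (-264)²:  R² = (69696 + -54934) / 122 = 121
R = √121 = 11  ⇒  r_B = 11 − 6 = 5

rB=5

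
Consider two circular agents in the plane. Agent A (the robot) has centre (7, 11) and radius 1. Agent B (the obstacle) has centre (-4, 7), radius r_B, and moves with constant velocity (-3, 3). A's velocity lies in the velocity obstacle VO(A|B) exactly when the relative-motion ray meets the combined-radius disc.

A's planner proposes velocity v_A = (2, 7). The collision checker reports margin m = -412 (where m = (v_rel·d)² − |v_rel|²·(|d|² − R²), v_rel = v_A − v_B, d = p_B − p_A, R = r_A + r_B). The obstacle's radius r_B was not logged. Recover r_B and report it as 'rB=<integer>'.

m = -412
d = (-11, -4);  v_rel = (5, 4),  |v_rel|² = 41
v_rel×d = (5)·(-4) − (4)·(-11) = 24
since m = R²·41 − 24²:  R² = (576 + -412) / 41 = 4
R = √4 = 2  ⇒  r_B = 2 − 1 = 1

rB=1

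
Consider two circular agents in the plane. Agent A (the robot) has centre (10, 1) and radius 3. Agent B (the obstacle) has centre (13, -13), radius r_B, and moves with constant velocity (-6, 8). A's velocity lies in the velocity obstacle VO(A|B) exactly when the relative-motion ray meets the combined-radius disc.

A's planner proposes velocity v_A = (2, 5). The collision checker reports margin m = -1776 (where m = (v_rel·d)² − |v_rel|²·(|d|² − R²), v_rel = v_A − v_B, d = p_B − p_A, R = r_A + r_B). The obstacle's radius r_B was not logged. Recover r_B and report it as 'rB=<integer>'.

m = -1776
d = (3, -14);  v_rel = (8, -3),  |v_rel|² = 73
v_rel×d = (8)·(-14) − (-3)·(3) = -103
since m = R²·73 − (-103)²:  R² = (10609 + -1776) / 73 = 121
R = √121 = 11  ⇒  r_B = 11 − 3 = 8

rB=8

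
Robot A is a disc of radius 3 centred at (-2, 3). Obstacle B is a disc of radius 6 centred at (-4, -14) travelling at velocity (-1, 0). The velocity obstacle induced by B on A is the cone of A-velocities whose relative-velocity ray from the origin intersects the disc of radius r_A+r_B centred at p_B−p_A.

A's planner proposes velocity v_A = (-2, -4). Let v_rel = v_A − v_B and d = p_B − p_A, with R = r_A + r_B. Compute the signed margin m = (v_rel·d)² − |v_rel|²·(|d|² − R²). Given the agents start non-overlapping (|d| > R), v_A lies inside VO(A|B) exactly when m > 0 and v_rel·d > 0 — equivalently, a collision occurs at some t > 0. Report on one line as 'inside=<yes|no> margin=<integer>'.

d = (-2, -17),  |d|² = 293;  R = 3+6 = 9,  c = 293−9² = 212
v_rel = (-1, -4),  |v_rel|² = 17;  v_rel·d = (-1)·(-2) + (-4)·(-17) = 70
17·t² − 140·t + 212 = 0  ⇒  m = 70² − 17·212 = 1296
m = 1296 > 0,  v_rel·d = 70 > 0  ⇒  inside

inside=yes margin=1296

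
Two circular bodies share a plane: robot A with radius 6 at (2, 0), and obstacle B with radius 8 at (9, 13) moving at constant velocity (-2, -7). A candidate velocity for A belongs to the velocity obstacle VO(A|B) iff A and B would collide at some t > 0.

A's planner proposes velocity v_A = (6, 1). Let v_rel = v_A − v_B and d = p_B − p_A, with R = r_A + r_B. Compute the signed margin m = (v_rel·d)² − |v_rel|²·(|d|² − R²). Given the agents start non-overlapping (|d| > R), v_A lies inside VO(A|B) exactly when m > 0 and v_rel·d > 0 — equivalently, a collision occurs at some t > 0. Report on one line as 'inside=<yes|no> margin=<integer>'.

d = (7, 13),  |d|² = 218;  R = 6+8 = 14,  c = 218−14² = 22
v_rel = (8, 8),  |v_rel|² = 128;  v_rel·d = (8)·(7) + (8)·(13) = 160
128·t² − 320·t + 22 = 0  ⇒  m = 160² − 128·22 = 22784
m = 22784 > 0,  v_rel·d = 160 > 0  ⇒  inside

inside=yes margin=22784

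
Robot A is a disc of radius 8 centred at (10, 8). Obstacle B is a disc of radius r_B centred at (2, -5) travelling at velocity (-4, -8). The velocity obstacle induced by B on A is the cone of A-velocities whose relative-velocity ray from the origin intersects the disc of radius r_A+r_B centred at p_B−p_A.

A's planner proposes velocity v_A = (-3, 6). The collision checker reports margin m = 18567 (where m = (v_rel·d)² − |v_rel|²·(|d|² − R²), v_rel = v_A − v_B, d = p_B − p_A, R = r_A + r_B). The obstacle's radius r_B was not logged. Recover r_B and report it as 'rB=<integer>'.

m = 18567
d = (-8, -13);  v_rel = (1, 14),  |v_rel|² = 197
v_rel×d = (1)·(-13) − (14)·(-8) = 99
since m = R²·197 − 99²:  R² = (9801 + 18567) / 197 = 144
R = √144 = 12  ⇒  r_B = 12 − 8 = 4

rB=4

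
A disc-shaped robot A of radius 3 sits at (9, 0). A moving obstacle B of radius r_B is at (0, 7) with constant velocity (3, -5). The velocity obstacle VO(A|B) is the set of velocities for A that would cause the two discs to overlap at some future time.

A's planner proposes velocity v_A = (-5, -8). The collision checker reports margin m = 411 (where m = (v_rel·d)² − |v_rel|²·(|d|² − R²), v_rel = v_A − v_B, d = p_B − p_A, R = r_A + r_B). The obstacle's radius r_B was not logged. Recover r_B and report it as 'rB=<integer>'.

m = 411
d = (-9, 7);  v_rel = (-8, -3),  |v_rel|² = 73
v_rel×d = (-8)·(7) − (-3)·(-9) = -83
since m = R²·73 − (-83)²:  R² = (6889 + 411) / 73 = 100
R = √100 = 10  ⇒  r_B = 10 − 3 = 7

rB=7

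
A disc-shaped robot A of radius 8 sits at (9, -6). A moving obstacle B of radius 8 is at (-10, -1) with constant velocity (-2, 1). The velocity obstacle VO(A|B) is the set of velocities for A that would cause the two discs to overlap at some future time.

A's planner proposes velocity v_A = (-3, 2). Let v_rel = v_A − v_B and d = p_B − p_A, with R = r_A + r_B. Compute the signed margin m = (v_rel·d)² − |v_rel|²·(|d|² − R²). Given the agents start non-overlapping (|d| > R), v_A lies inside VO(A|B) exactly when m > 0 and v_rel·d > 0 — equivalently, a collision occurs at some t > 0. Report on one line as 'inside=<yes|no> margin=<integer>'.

d = (-19, 5),  |d|² = 386;  R = 8+8 = 16,  c = 386−16² = 130
v_rel = (-1, 1),  |v_rel|² = 2;  v_rel·d = (-1)·(-19) + (1)·(5) = 24
2·t² − 48·t + 130 = 0  ⇒  m = 24² − 2·130 = 316
m = 316 > 0,  v_rel·d = 24 > 0  ⇒  inside

inside=yes margin=316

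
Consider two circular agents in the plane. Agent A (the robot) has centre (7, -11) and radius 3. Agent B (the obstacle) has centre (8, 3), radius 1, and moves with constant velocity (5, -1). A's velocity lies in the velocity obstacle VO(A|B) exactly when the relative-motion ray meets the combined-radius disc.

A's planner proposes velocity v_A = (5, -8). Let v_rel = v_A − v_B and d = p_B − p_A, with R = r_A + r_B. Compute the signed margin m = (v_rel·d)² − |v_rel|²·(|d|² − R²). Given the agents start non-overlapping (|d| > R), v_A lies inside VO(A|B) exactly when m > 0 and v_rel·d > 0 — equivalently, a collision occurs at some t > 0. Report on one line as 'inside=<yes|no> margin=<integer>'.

d = (1, 14),  |d|² = 197;  R = 3+1 = 4,  c = 197−4² = 181
v_rel = (0, -7),  |v_rel|² = 49;  v_rel·d = (0)·(1) + (-7)·(14) = -98
49·t² + 196·t + 181 = 0  ⇒  m = (-98)² − 49·181 = 735
m = 735 > 0,  v_rel·d = -98 < 0  ⇒  outside

inside=no margin=735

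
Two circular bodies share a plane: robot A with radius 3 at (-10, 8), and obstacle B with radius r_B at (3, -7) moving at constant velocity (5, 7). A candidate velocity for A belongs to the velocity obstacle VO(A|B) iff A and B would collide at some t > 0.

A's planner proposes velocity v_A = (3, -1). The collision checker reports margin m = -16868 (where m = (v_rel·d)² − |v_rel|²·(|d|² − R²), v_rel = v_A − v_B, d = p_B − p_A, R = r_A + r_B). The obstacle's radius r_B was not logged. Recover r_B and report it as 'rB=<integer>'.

m = -16868
d = (13, -15);  v_rel = (-2, -8),  |v_rel|² = 68
v_rel×d = (-2)·(-15) − (-8)·(13) = 134
since m = R²·68 − 134²:  R² = (17956 + -16868) / 68 = 16
R = √16 = 4  ⇒  r_B = 4 − 3 = 1

rB=1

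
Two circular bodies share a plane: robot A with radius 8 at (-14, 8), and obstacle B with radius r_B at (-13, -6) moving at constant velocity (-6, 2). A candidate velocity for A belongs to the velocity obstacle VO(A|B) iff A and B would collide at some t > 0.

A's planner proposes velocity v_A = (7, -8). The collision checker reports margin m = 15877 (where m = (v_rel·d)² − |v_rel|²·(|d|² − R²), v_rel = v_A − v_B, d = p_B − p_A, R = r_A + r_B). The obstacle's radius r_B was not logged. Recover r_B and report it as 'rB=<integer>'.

m = 15877
d = (1, -14);  v_rel = (13, -10),  |v_rel|² = 269
v_rel×d = (13)·(-14) − (-10)·(1) = -172
since m = R²·269 − (-172)²:  R² = (29584 + 15877) / 269 = 169
R = √169 = 13  ⇒  r_B = 13 − 8 = 5

rB=5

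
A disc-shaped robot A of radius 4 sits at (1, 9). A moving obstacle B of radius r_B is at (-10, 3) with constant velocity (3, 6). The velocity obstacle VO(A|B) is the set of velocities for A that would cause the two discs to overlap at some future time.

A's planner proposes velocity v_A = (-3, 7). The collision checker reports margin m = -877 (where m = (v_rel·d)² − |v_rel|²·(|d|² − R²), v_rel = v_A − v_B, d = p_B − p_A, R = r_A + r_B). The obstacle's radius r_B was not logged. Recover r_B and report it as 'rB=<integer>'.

m = -877
d = (-11, -6);  v_rel = (-6, 1),  |v_rel|² = 37
v_rel×d = (-6)·(-6) − (1)·(-11) = 47
since m = R²·37 − 47²:  R² = (2209 + -877) / 37 = 36
R = √36 = 6  ⇒  r_B = 6 − 4 = 2

rB=2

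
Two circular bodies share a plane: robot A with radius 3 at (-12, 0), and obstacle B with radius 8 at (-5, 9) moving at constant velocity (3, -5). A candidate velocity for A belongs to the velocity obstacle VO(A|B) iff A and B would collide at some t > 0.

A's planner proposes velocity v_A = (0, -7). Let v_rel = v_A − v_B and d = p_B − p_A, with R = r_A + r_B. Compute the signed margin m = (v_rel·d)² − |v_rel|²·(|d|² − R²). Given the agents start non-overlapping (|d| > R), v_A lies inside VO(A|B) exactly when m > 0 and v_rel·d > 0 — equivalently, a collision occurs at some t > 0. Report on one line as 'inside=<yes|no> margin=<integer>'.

d = (7, 9),  |d|² = 130;  R = 3+8 = 11,  c = 130−11² = 9
v_rel = (-3, -2),  |v_rel|² = 13;  v_rel·d = (-3)·(7) + (-2)·(9) = -39
13·t² + 78·t + 9 = 0  ⇒  m = (-39)² − 13·9 = 1404
m = 1404 > 0,  v_rel·d = -39 < 0  ⇒  outside

inside=no margin=1404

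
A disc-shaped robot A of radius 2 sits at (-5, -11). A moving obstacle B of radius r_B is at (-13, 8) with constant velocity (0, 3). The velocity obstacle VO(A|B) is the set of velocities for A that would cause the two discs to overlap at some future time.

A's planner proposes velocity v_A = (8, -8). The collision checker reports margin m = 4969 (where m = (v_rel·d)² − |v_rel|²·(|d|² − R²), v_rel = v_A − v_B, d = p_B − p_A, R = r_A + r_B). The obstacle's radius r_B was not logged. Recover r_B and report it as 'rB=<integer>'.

m = 4969
d = (-8, 19);  v_rel = (8, -11),  |v_rel|² = 185
v_rel×d = (8)·(19) − (-11)·(-8) = 64
since m = R²·185 − 64²:  R² = (4096 + 4969) / 185 = 49
R = √49 = 7  ⇒  r_B = 7 − 2 = 5

rB=5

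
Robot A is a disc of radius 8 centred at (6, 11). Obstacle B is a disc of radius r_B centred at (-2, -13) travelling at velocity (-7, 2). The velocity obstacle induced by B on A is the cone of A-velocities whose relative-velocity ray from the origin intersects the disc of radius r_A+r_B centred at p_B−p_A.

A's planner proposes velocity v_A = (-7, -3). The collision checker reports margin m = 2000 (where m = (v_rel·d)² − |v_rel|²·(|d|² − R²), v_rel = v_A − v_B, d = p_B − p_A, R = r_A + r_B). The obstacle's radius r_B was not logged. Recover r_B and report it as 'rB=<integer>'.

m = 2000
d = (-8, -24);  v_rel = (0, -5),  |v_rel|² = 25
v_rel×d = (0)·(-24) − (-5)·(-8) = -40
since m = R²·25 − (-40)²:  R² = (1600 + 2000) / 25 = 144
R = √144 = 12  ⇒  r_B = 12 − 8 = 4

rB=4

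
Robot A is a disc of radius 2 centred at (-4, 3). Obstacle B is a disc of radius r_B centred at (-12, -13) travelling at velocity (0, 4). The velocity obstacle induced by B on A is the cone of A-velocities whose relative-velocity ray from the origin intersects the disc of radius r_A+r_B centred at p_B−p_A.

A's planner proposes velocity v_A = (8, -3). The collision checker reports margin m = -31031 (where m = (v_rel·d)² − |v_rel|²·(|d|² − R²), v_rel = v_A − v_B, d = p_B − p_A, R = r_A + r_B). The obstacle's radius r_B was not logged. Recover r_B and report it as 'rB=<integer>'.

m = -31031
d = (-8, -16);  v_rel = (8, -7),  |v_rel|² = 113
v_rel×d = (8)·(-16) − (-7)·(-8) = -184
since m = R²·113 − (-184)²:  R² = (33856 + -31031) / 113 = 25
R = √25 = 5  ⇒  r_B = 5 − 2 = 3

rB=3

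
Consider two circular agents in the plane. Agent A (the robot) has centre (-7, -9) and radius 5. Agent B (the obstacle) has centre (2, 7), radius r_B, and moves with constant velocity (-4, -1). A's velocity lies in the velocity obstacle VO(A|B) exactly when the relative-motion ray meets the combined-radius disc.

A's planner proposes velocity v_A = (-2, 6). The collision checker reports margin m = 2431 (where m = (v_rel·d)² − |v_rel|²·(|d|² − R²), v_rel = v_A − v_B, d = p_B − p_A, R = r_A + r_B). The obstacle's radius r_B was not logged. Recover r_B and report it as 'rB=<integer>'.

m = 2431
d = (9, 16);  v_rel = (2, 7),  |v_rel|² = 53
v_rel×d = (2)·(16) − (7)·(9) = -31
since m = R²·53 − (-31)²:  R² = (961 + 2431) / 53 = 64
R = √64 = 8  ⇒  r_B = 8 − 5 = 3

rB=3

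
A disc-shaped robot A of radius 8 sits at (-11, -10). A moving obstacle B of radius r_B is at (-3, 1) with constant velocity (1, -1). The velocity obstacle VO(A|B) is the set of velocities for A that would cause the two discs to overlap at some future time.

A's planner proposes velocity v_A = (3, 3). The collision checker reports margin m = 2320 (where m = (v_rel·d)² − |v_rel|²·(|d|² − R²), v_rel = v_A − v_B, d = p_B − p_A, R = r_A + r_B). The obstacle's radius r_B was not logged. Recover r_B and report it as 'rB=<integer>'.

m = 2320
d = (8, 11);  v_rel = (2, 4),  |v_rel|² = 20
v_rel×d = (2)·(11) − (4)·(8) = -10
since m = R²·20 − (-10)²:  R² = (100 + 2320) / 20 = 121
R = √121 = 11  ⇒  r_B = 11 − 8 = 3

rB=3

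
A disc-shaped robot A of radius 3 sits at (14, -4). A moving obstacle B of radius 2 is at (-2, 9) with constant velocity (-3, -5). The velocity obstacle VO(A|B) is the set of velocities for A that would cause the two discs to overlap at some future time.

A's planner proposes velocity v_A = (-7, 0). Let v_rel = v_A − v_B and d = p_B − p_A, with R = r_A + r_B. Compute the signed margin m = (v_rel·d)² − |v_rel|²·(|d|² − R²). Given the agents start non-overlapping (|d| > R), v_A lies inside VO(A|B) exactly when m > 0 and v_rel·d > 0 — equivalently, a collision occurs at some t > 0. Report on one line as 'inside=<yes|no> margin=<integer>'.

d = (-16, 13),  |d|² = 425;  R = 3+2 = 5,  c = 425−5² = 400
v_rel = (-4, 5),  |v_rel|² = 41;  v_rel·d = (-4)·(-16) + (5)·(13) = 129
41·t² − 258·t + 400 = 0  ⇒  m = 129² − 41·400 = 241
m = 241 > 0,  v_rel·d = 129 > 0  ⇒  inside

inside=yes margin=241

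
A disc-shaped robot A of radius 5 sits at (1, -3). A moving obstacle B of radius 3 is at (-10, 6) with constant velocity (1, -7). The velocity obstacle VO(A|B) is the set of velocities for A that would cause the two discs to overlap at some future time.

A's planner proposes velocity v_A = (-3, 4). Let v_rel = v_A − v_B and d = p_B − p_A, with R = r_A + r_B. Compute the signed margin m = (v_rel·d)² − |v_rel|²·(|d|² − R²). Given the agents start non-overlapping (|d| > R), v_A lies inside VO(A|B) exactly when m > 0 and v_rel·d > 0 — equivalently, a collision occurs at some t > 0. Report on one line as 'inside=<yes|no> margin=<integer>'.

d = (-11, 9),  |d|² = 202;  R = 5+3 = 8,  c = 202−8² = 138
v_rel = (-4, 11),  |v_rel|² = 137;  v_rel·d = (-4)·(-11) + (11)·(9) = 143
137·t² − 286·t + 138 = 0  ⇒  m = 143² − 137·138 = 1543
m = 1543 > 0,  v_rel·d = 143 > 0  ⇒  inside

inside=yes margin=1543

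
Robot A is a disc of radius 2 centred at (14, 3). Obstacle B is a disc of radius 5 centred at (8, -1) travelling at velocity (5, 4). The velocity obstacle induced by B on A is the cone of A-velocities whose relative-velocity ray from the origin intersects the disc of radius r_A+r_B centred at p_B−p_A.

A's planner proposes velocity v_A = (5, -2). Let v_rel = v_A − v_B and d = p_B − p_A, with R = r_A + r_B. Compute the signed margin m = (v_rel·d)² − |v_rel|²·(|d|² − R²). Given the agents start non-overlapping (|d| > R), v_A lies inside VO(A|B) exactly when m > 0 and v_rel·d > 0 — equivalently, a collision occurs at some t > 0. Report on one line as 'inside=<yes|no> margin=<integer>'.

d = (-6, -4),  |d|² = 52;  R = 2+5 = 7,  c = 52−7² = 3
v_rel = (0, -6),  |v_rel|² = 36;  v_rel·d = (0)·(-6) + (-6)·(-4) = 24
36·t² − 48·t + 3 = 0  ⇒  m = 24² − 36·3 = 468
m = 468 > 0,  v_rel·d = 24 > 0  ⇒  inside

inside=yes margin=468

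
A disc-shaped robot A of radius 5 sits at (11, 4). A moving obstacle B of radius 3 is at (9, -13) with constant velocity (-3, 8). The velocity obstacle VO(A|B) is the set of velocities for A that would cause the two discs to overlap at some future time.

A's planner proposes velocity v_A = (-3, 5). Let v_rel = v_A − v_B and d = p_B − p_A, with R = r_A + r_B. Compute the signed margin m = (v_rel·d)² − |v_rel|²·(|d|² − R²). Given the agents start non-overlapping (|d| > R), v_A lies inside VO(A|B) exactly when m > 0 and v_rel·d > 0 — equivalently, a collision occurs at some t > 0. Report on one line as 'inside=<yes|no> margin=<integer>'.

d = (-2, -17),  |d|² = 293;  R = 5+3 = 8,  c = 293−8² = 229
v_rel = (0, -3),  |v_rel|² = 9;  v_rel·d = (0)·(-2) + (-3)·(-17) = 51
9·t² − 102·t + 229 = 0  ⇒  m = 51² − 9·229 = 540
m = 540 > 0,  v_rel·d = 51 > 0  ⇒  inside

inside=yes margin=540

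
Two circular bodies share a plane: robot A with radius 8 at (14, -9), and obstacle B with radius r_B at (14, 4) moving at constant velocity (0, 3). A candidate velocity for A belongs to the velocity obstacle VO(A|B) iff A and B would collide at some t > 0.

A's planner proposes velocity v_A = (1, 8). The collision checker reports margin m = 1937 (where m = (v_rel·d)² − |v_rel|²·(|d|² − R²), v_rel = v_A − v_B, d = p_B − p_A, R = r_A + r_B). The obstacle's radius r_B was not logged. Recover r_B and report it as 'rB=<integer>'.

m = 1937
d = (0, 13);  v_rel = (1, 5),  |v_rel|² = 26
v_rel×d = (1)·(13) − (5)·(0) = 13
since m = R²·26 − 13²:  R² = (169 + 1937) / 26 = 81
R = √81 = 9  ⇒  r_B = 9 − 8 = 1

rB=1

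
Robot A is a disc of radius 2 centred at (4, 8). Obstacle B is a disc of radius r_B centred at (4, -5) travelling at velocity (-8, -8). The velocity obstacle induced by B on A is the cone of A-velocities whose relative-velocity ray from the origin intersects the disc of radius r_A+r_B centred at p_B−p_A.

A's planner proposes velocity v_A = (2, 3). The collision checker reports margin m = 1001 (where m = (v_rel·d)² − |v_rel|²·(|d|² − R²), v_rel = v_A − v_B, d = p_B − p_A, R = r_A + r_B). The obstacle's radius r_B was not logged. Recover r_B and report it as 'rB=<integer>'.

m = 1001
d = (0, -13);  v_rel = (10, 11),  |v_rel|² = 221
v_rel×d = (10)·(-13) − (11)·(0) = -130
since m = R²·221 − (-130)²:  R² = (16900 + 1001) / 221 = 81
R = √81 = 9  ⇒  r_B = 9 − 2 = 7

rB=7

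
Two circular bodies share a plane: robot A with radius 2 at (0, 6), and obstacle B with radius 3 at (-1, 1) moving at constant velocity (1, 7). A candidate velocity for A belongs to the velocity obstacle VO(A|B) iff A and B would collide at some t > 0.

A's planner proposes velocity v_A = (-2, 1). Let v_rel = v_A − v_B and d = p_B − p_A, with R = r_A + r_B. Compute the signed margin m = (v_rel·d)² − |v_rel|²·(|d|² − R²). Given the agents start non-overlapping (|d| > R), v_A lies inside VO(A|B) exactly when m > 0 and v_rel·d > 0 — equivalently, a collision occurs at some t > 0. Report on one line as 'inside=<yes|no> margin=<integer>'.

d = (-1, -5),  |d|² = 26;  R = 2+3 = 5,  c = 26−5² = 1
v_rel = (-3, -6),  |v_rel|² = 45;  v_rel·d = (-3)·(-1) + (-6)·(-5) = 33
45·t² − 66·t + 1 = 0  ⇒  m = 33² − 45·1 = 1044
m = 1044 > 0,  v_rel·d = 33 > 0  ⇒  inside

inside=yes margin=1044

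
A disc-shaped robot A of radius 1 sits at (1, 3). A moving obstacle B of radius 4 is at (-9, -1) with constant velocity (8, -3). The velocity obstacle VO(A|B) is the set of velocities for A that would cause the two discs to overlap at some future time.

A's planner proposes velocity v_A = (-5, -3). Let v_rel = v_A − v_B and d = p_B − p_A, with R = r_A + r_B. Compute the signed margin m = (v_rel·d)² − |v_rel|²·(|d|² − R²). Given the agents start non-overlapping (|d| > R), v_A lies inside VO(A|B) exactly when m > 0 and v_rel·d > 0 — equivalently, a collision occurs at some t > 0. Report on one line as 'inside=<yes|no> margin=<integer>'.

d = (-10, -4),  |d|² = 116;  R = 1+4 = 5,  c = 116−5² = 91
v_rel = (-13, 0),  |v_rel|² = 169;  v_rel·d = (-13)·(-10) + (0)·(-4) = 130
169·t² − 260·t + 91 = 0  ⇒  m = 130² − 169·91 = 1521
m = 1521 > 0,  v_rel·d = 130 > 0  ⇒  inside

inside=yes margin=1521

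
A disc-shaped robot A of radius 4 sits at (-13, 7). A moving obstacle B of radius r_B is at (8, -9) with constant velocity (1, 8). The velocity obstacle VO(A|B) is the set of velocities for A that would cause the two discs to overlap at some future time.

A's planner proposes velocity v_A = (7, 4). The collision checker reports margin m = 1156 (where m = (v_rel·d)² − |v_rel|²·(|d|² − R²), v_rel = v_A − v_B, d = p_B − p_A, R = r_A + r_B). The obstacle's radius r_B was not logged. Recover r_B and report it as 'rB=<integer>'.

m = 1156
d = (21, -16);  v_rel = (6, -4),  |v_rel|² = 52
v_rel×d = (6)·(-16) − (-4)·(21) = -12
since m = R²·52 − (-12)²:  R² = (144 + 1156) / 52 = 25
R = √25 = 5  ⇒  r_B = 5 − 4 = 1

rB=1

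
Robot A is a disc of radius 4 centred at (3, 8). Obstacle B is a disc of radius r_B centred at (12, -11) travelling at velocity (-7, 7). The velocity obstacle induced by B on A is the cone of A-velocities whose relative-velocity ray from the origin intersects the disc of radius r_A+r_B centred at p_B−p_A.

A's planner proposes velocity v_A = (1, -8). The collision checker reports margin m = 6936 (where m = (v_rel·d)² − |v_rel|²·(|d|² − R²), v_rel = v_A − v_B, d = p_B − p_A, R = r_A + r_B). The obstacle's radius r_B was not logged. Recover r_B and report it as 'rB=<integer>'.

m = 6936
d = (9, -19);  v_rel = (8, -15),  |v_rel|² = 289
v_rel×d = (8)·(-19) − (-15)·(9) = -17
since m = R²·289 − (-17)²:  R² = (289 + 6936) / 289 = 25
R = √25 = 5  ⇒  r_B = 5 − 4 = 1

rB=1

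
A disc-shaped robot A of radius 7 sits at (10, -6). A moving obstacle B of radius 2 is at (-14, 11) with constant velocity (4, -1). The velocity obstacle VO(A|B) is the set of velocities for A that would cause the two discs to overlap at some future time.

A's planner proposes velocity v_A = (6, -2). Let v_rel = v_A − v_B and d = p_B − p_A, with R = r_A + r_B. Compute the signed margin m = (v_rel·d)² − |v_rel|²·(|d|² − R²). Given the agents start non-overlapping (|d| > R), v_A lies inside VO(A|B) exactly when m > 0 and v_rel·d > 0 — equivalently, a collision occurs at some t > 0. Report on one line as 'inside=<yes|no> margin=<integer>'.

d = (-24, 17),  |d|² = 865;  R = 7+2 = 9,  c = 865−9² = 784
v_rel = (2, -1),  |v_rel|² = 5;  v_rel·d = (2)·(-24) + (-1)·(17) = -65
5·t² + 130·t + 784 = 0  ⇒  m = (-65)² − 5·784 = 305
m = 305 > 0,  v_rel·d = -65 < 0  ⇒  outside

inside=no margin=305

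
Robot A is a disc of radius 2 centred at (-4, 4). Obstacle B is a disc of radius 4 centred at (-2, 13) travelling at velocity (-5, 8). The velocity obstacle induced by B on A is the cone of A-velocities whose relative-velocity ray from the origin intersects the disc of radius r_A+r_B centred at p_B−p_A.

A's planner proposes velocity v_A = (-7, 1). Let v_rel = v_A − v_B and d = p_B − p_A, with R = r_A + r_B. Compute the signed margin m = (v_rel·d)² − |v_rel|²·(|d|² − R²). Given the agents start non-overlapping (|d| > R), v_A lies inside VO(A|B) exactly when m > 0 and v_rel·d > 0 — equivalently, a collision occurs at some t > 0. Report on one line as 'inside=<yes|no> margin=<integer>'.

d = (2, 9),  |d|² = 85;  R = 2+4 = 6,  c = 85−6² = 49
v_rel = (-2, -7),  |v_rel|² = 53;  v_rel·d = (-2)·(2) + (-7)·(9) = -67
53·t² + 134·t + 49 = 0  ⇒  m = (-67)² − 53·49 = 1892
m = 1892 > 0,  v_rel·d = -67 < 0  ⇒  outside

inside=no margin=1892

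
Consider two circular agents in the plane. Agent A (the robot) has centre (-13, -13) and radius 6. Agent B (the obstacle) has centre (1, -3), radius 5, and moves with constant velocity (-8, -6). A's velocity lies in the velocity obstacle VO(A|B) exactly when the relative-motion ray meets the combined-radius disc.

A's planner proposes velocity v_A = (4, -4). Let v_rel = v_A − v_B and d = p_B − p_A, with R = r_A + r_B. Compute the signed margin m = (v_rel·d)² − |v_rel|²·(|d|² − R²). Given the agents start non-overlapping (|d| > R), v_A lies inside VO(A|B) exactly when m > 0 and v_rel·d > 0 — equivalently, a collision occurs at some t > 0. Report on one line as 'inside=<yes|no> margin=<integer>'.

d = (14, 10),  |d|² = 296;  R = 6+5 = 11,  c = 296−11² = 175
v_rel = (12, 2),  |v_rel|² = 148;  v_rel·d = (12)·(14) + (2)·(10) = 188
148·t² − 376·t + 175 = 0  ⇒  m = 188² − 148·175 = 9444
m = 9444 > 0,  v_rel·d = 188 > 0  ⇒  inside

inside=yes margin=9444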